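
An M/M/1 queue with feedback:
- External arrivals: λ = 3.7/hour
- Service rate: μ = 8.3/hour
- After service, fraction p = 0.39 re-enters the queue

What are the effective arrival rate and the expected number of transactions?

Effective arrival rate: λ_eff = λ/(1-p) = 3.7/(1-0.39) = 3.7/0.61 = 6.06557
ρ = λ_eff/μ = 6.06557/8.3 = 0.73079
L = ρ/(1-ρ) = 0.73079/(1-0.73079) = 2.7146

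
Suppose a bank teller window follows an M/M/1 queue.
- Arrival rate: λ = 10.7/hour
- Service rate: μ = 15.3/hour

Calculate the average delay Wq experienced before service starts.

First, compute utilization: ρ = λ/μ = 10.7/15.3 = 0.6993
For M/M/1: Wq = λ/(μ(μ-λ))
Wq = 10.7/(15.3 × (15.3-10.7))
Wq = 10.7/(15.3 × 4.60)
Wq = 0.1520 hours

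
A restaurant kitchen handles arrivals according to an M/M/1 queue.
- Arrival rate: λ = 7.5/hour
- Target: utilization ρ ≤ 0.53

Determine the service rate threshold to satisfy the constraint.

ρ = λ/μ, so μ = λ/ρ
μ ≥ 7.5/0.53 = 14.1509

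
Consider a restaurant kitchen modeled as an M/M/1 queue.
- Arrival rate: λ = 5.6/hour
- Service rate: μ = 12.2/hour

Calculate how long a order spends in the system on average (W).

First, compute utilization: ρ = λ/μ = 5.6/12.2 = 0.4590
For M/M/1: W = 1/(μ-λ)
W = 1/(12.2-5.6) = 1/6.60
W = 0.1515 hours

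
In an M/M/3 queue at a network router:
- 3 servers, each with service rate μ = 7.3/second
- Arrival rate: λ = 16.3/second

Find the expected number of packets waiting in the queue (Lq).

Traffic intensity: ρ = λ/(cμ) = 16.3/(3×7.3) = 0.7443
Since ρ = 0.7443 < 1, system is stable.
Offered load a = λ/μ = cρ = 16.3/7.3 = 2.2329
P₀ = [ Σₙ₌₀^2 aⁿ/n! + a^3/(3!(1-ρ)) ]⁻¹
Σ = a^0/0! + a^1/1! + a^2/2! = 1.00000 + 2.23288 + 2.49287 = 5.7257
a^3/(3!(1-ρ)) = 11.1325/(6 × 0.255708) = 7.2560
P₀ = 1/(5.7257 + 7.2560) = 0.07703
Lq = P₀·a^3·ρ / (3!(1-ρ)²) = 0.077031 × 11.1325 × 0.74429 / (6 × 0.065386) = 1.6269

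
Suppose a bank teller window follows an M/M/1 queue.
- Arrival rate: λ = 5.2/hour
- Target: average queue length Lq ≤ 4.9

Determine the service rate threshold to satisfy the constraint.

For M/M/1: Lq = λ²/(μ(μ-λ))
Need Lq ≤ 4.9, i.e. μ(μ-λ) ≥ λ²/4.9
μ² - 5.2μ - 27.04/4.9 ≥ 0  →  μ² - 5.2μ - 5.518367 ≥ 0
Quadratic formula (positive root): μ = [λ + √(λ² + 4×5.518367)]/2
Discriminant: 27.04 + 4×5.518367 = 49.11347, √49.11347 = 7.0081003
μ ≥ (5.2 + 7.0081003)/2 = 6.1041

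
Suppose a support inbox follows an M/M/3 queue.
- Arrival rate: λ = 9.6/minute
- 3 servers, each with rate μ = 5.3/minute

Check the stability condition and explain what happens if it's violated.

Stability requires ρ = λ/(cμ) < 1
ρ = 9.6/(3 × 5.3) = 9.6/15.90 = 0.6038
Since 0.6038 < 1, the system is STABLE.
The servers are busy 60.38% of the time.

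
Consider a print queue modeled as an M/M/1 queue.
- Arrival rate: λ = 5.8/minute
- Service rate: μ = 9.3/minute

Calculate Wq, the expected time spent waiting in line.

First, compute utilization: ρ = λ/μ = 5.8/9.3 = 0.6237
For M/M/1: Wq = λ/(μ(μ-λ))
Wq = 5.8/(9.3 × (9.3-5.8))
Wq = 5.8/(9.3 × 3.50)
Wq = 0.1782 minutes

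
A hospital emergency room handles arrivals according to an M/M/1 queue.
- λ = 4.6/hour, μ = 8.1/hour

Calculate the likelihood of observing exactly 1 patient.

ρ = λ/μ = 4.6/8.1 = 0.5679
P(n) = (1-ρ)ρⁿ
P(1) = (1-0.5679) × 0.5679^1
P(1) = 0.4321 × 0.5679
P(1) = 0.2454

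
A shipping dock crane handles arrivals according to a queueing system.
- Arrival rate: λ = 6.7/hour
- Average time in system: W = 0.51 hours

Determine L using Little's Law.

Little's Law: L = λW
L = 6.7 × 0.51 = 3.4170 containers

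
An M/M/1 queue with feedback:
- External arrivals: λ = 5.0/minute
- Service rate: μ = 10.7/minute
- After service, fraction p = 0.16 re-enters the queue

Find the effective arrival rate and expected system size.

Effective arrival rate: λ_eff = λ/(1-p) = 5.0/(1-0.16) = 5.0/0.84 = 5.9524
ρ = λ_eff/μ = 5.9524/10.7 = 0.5563
L = ρ/(1-ρ) = 0.5563/(1-0.5563) = 1.2538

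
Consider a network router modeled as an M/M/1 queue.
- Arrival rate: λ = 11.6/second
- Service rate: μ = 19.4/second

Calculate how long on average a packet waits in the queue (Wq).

First, compute utilization: ρ = λ/μ = 11.6/19.4 = 0.5979
For M/M/1: Wq = λ/(μ(μ-λ))
Wq = 11.6/(19.4 × (19.4-11.6))
Wq = 11.6/(19.4 × 7.80)
Wq = 0.07666 seconds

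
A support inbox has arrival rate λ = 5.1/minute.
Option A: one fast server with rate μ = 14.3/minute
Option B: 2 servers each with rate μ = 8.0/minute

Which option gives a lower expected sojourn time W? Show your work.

Option A: single server μ = 14.3 (M/M/1)
  ρ_A = 5.1/14.3 = 0.3566
  W_A = 1/(μ-λ) = 1/(14.3-5.1) = 1/9.20 = 0.1087

Option B: 2 servers μ = 8.0 (M/M/2)
  ρ_B = λ/(cμ) = 5.1/(2×8.0) = 0.3187
  Offered load a = λ/μ = cρ = 5.1/8.0 = 0.6375
  P₀ = [ Σₙ₌₀^1 aⁿ/n! + a^2/(2!(1-ρ)) ]⁻¹
  Σ = a^0/0! + a^1/1! = 1.0000 + 0.6375 = 1.6375
  a^2/(2!(1-ρ)) = 0.4064/(2 × 0.6813) = 0.2983
  P₀ = 1/(1.6375 + 0.2983) = 0.5166
  Lq = P₀·a^2·ρ / (2!(1-ρ)²) = 0.51659 × 0.40641 × 0.31875 / (2 × 0.46410) = 0.07210
  Wq_B = Lq/λ = 0.07210/5.1 = 0.01414
  W_B = Wq_B + 1/μ = 0.01414 + 0.1250 = 0.1391

Since W_A = 0.1087 < W_B = 0.1391, Option A (single fast server) has the shorter time in system.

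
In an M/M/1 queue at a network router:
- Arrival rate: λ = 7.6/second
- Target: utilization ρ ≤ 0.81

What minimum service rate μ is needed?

ρ = λ/μ, so μ = λ/ρ
μ ≥ 7.6/0.81 = 9.3827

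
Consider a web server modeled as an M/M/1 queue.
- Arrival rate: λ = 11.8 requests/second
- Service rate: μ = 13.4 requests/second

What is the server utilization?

Server utilization: ρ = λ/μ
ρ = 11.8/13.4 = 0.8806
The server is busy 88.06% of the time.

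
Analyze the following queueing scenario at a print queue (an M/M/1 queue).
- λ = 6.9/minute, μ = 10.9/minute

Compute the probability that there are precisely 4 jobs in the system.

ρ = λ/μ = 6.9/10.9 = 0.63303
P(n) = (1-ρ)ρⁿ
P(4) = (1-0.63303) × 0.63303^4
P(4) = 0.36697 × 0.16058
P(4) = 0.05893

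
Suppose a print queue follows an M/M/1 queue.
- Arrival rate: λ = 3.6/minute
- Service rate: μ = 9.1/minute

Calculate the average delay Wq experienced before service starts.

First, compute utilization: ρ = λ/μ = 3.6/9.1 = 0.3956
For M/M/1: Wq = λ/(μ(μ-λ))
Wq = 3.6/(9.1 × (9.1-3.6))
Wq = 3.6/(9.1 × 5.50)
Wq = 0.07193 minutes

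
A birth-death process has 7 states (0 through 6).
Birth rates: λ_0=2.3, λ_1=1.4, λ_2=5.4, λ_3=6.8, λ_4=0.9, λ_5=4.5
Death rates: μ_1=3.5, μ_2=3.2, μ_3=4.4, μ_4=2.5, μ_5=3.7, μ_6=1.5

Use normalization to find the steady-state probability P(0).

Ratios P(n)/P(0) = (λ₀···λₙ₋₁)/(μ₁···μₙ):
P(1)/P(0) = (2.3)/(3.5) = 0.65714
P(2)/P(0) = (2.3×1.4)/(3.5×3.2) = 0.28750
P(3)/P(0) = (2.3×1.4×5.4)/(3.5×3.2×4.4) = 0.35284
P(4)/P(0) = (2.3×1.4×5.4×6.8)/(3.5×3.2×4.4×2.5) = 0.95973
P(5)/P(0) = (2.3×1.4×5.4×6.8×0.9)/(3.5×3.2×4.4×2.5×3.7) = 0.23345
P(6)/P(0) = (2.3×1.4×5.4×6.8×0.9×4.5)/(3.5×3.2×4.4×2.5×3.7×1.5) = 0.70034

Normalization: ∑ P(n) = 1
P(0) × (1.0000 + 0.65714 + 0.28750 + 0.35284 + 0.95973 + 0.23345 + 0.70034) = 1
P(0) × 4.1910 = 1
P(0) = 1/4.1910 = 0.2386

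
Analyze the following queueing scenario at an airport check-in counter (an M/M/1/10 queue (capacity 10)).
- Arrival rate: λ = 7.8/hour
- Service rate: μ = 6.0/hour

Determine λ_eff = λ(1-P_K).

ρ = λ/μ = 7.8/6.0 = 1.3000
P₀ = (1-ρ)/(1-ρ^(K+1)) = (1-1.3000)/(1-1.3000^11) = -0.3000/-16.9216 = 0.01773
P_K = P₀×ρ^K = 0.01773 × 1.3000^10 = 0.01773 × 13.7858 = 0.2444
λ_eff = λ(1-P_K) = 7.8 × (1 - 0.24441) = 7.8 × 0.75559 = 5.8936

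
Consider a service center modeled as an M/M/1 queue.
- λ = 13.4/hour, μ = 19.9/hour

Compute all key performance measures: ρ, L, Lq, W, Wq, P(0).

Step 1: ρ = λ/μ = 13.4/19.9 = 0.6734
Step 2: L = λ/(μ-λ) = 13.4/6.50 = 2.0615
Step 3: Lq = λ²/(μ(μ-λ)) = 179.56/(19.9×6.50) = 1.3882
Step 4: W = 1/(μ-λ) = 1/6.50 = 0.153846
Step 5: Wq = λ/(μ(μ-λ)) = 13.4/(19.9×6.50) = 0.1036
Step 6: P(0) = 1-ρ = 0.3266
Verify: L = λW = 13.4×0.153846 = 2.0615 ✔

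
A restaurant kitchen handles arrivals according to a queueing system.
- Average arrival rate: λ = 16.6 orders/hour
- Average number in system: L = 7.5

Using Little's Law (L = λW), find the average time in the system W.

Little's Law: L = λW, so W = L/λ
W = 7.5/16.6 = 0.4518 hours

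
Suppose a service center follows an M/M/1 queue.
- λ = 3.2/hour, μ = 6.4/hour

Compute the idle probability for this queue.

ρ = λ/μ = 3.2/6.4 = 0.5000
P(0) = 1 - ρ = 1 - 0.5000 = 0.5000
The server is idle 50.00% of the time.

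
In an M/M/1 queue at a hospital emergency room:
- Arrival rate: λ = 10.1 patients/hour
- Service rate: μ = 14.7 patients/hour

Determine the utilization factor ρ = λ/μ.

Server utilization: ρ = λ/μ
ρ = 10.1/14.7 = 0.6871
The server is busy 68.71% of the time.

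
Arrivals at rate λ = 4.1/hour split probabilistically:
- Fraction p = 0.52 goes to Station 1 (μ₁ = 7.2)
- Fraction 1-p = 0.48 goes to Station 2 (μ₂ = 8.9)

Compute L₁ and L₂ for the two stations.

Effective rates: λ₁ = 4.1×0.52 = 2.132, λ₂ = 4.1×0.48 = 1.968
Station 1: ρ₁ = 2.132/7.2 = 0.2961, L₁ = ρ₁/(1-ρ₁) = 0.2961/(1-0.2961) = 0.4207
Station 2: ρ₂ = 1.968/8.9 = 0.2211, L₂ = ρ₂/(1-ρ₂) = 0.2211/(1-0.2211) = 0.2839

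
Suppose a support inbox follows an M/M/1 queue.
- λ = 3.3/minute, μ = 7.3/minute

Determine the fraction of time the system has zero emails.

ρ = λ/μ = 3.3/7.3 = 0.4521
P(0) = 1 - ρ = 1 - 0.4521 = 0.5479
The server is idle 54.79% of the time.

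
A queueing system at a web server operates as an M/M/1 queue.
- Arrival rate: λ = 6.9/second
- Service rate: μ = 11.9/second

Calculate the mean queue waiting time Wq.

First, compute utilization: ρ = λ/μ = 6.9/11.9 = 0.5798
For M/M/1: Wq = λ/(μ(μ-λ))
Wq = 6.9/(11.9 × (11.9-6.9))
Wq = 6.9/(11.9 × 5.00)
Wq = 0.1160 seconds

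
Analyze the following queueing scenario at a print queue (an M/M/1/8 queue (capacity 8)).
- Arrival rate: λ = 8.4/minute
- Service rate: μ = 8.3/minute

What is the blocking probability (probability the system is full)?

ρ = λ/μ = 8.4/8.3 = 1.01205
P₀ = (1-ρ)/(1-ρ^(K+1)) = (1-1.01205)/(1-1.01205^9) = -0.01205/-0.1138 = 0.1059
P_K = P₀×ρ^K = 0.10586 × 1.01205^8 = 0.10586 × 1.1006 = 0.1165
Blocking probability = 11.65%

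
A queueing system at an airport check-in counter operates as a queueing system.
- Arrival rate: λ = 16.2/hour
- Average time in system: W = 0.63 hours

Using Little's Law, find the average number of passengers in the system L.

Little's Law: L = λW
L = 16.2 × 0.63 = 10.2060 passengers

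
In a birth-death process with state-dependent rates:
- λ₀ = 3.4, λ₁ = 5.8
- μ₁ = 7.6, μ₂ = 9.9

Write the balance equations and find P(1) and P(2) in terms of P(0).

Balance equations:
State 0: λ₀P₀ = μ₁P₁ → P₁ = (λ₀/μ₁)P₀ = (3.4/7.6)P₀ = 0.4474P₀
State 1: P₂ = (λ₀λ₁)/(μ₁μ₂)P₀ = (3.4×5.8)/(7.6×9.9)P₀ = 0.2621P₀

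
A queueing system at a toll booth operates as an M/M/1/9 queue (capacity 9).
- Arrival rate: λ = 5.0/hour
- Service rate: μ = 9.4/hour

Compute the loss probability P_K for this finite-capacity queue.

ρ = λ/μ = 5.0/9.4 = 0.53191
P₀ = (1-ρ)/(1-ρ^(K+1)) = (1-0.53191)/(1-0.53191^10) = 0.4681/0.9982 = 0.4689
P_K = P₀×ρ^K = 0.4689 × 0.53191^9 = 0.4689 × 0.003408 = 0.001598
Blocking probability = 0.16%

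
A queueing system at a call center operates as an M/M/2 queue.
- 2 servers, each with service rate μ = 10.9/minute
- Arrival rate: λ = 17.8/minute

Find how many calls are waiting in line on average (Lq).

Traffic intensity: ρ = λ/(cμ) = 17.8/(2×10.9) = 0.8165
Since ρ = 0.8165 < 1, system is stable.
Offered load a = λ/μ = cρ = 17.8/10.9 = 1.6330
P₀ = [ Σₙ₌₀^1 aⁿ/n! + a^2/(2!(1-ρ)) ]⁻¹
Σ = a^0/0! + a^1/1! = 1.0000 + 1.6330 = 2.6330
a^2/(2!(1-ρ)) = 2.66678/(2 × 0.183486) = 7.2670
P₀ = 1/(2.6330 + 7.2670) = 0.1010
Lq = P₀·a^2·ρ / (2!(1-ρ)²) = 0.10101 × 2.6668 × 0.81651 / (2 × 0.033667) = 3.2665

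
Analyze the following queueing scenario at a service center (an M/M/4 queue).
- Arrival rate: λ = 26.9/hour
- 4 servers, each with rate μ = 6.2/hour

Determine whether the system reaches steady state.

Stability requires ρ = λ/(cμ) < 1
ρ = 26.9/(4 × 6.2) = 26.9/24.80 = 1.0847
Since 1.0847 ≥ 1, the system is UNSTABLE.
Need c > λ/μ = 26.9/6.2 = 4.34.
Minimum servers needed: c = 5.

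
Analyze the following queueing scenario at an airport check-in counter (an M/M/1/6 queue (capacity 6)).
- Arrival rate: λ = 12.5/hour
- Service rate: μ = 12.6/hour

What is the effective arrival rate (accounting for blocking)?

ρ = λ/μ = 12.5/12.6 = 0.99206
P₀ = (1-ρ)/(1-ρ^(K+1)) = (1-0.99206)/(1-0.99206^7) = 0.007940/0.05427 = 0.1463
P_K = P₀×ρ^K = 0.1463 × 0.99206^6 = 0.1463 × 0.9533 = 0.1395
λ_eff = λ(1-P_K) = 12.5 × (1 - 0.139465) = 12.5 × 0.860535 = 10.7567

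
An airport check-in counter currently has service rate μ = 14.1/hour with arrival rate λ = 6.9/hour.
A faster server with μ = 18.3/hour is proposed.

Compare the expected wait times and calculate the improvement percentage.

System 1: ρ₁ = 6.9/14.1 = 0.4894, W₁ = 1/(14.1-6.9) = 0.13889
System 2: ρ₂ = 6.9/18.3 = 0.3770, W₂ = 1/(18.3-6.9) = 0.087719
Improvement: (W₁-W₂)/W₁ = (0.13889-0.087719)/0.13889 = 36.84%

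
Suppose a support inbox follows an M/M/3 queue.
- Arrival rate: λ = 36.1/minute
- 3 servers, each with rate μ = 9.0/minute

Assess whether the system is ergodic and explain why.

Stability requires ρ = λ/(cμ) < 1
ρ = 36.1/(3 × 9.0) = 36.1/27.00 = 1.3370
Since 1.3370 ≥ 1, the system is UNSTABLE.
Need c > λ/μ = 36.1/9.0 = 4.01.
Minimum servers needed: c = 5.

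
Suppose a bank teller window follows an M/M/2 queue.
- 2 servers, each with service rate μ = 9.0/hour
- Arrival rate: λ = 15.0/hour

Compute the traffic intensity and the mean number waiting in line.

Traffic intensity: ρ = λ/(cμ) = 15.0/(2×9.0) = 0.8333
Since ρ = 0.8333 < 1, system is stable.
Offered load a = λ/μ = cρ = 15.0/9.0 = 1.6667
P₀ = [ Σₙ₌₀^1 aⁿ/n! + a^2/(2!(1-ρ)) ]⁻¹
Σ = a^0/0! + a^1/1! = 1.0000 + 1.6667 = 2.6667
a^2/(2!(1-ρ)) = 2.77778/(2 × 0.166667) = 8.3333
P₀ = 1/(2.6667 + 8.3333) = 0.09091
Lq = P₀·a^2·ρ / (2!(1-ρ)²) = 0.090909 × 2.7778 × 0.83333 / (2 × 0.027778) = 3.7879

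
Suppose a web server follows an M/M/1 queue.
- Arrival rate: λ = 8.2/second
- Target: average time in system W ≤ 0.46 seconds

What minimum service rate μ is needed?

For M/M/1: W = 1/(μ-λ)
Need W ≤ 0.46, so 1/(μ-λ) ≤ 0.46
μ - λ ≥ 1/0.46 = 2.1739
μ ≥ 8.2 + 2.1739 = 10.3739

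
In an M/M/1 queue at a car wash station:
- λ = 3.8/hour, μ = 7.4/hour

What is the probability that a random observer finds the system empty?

ρ = λ/μ = 3.8/7.4 = 0.5135
P(0) = 1 - ρ = 1 - 0.5135 = 0.4865
The server is idle 48.65% of the time.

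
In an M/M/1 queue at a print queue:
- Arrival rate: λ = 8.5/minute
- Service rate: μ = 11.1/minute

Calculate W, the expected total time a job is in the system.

First, compute utilization: ρ = λ/μ = 8.5/11.1 = 0.7658
For M/M/1: W = 1/(μ-λ)
W = 1/(11.1-8.5) = 1/2.60
W = 0.3846 minutes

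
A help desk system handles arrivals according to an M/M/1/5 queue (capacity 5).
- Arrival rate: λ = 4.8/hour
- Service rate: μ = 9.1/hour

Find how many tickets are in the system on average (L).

ρ = λ/μ = 4.8/9.1 = 0.52747
P₀ = (1-ρ)/(1-ρ^(K+1)) = (1-0.52747)/(1-0.52747^6) = 0.4725/0.9785 = 0.4829
P_K = P₀×ρ^K = 0.4829 × 0.52747^5 = 0.4829 × 0.04083 = 0.01972
L = ρ[1 - (K+1)ρ^K + Kρ^(K+1)] / [(1-ρ)(1-ρ^(K+1))]
L = 0.52747 × (1 - 6×0.04083 + 5×0.02154) / ((1 - 0.52747) × (1 - 0.02154)) = 0.9842 tickets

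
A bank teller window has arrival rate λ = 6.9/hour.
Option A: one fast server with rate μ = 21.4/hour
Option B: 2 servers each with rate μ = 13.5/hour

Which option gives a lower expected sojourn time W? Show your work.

Option A: single server μ = 21.4 (M/M/1)
  ρ_A = 6.9/21.4 = 0.3224
  W_A = 1/(μ-λ) = 1/(21.4-6.9) = 1/14.50 = 0.06897

Option B: 2 servers μ = 13.5 (M/M/2)
  ρ_B = λ/(cμ) = 6.9/(2×13.5) = 0.2556
  Offered load a = λ/μ = cρ = 6.9/13.5 = 0.5111
  P₀ = [ Σₙ₌₀^1 aⁿ/n! + a^2/(2!(1-ρ)) ]⁻¹
  Σ = a^0/0! + a^1/1! = 1.0000 + 0.5111 = 1.5111
  a^2/(2!(1-ρ)) = 0.26123/(2 × 0.74444) = 0.1755
  P₀ = 1/(1.5111 + 0.1755) = 0.5929
  Lq = P₀·a^2·ρ / (2!(1-ρ)²) = 0.5929 × 0.2612 × 0.2556 / (2 × 0.5542) = 0.03571
  Wq_B = Lq/λ = 0.035712/6.9 = 0.005176
  W_B = Wq_B + 1/μ = 0.005176 + 0.07407 = 0.07925

Since W_A = 0.06897 < W_B = 0.07925, Option A (single fast server) has the shorter time in system.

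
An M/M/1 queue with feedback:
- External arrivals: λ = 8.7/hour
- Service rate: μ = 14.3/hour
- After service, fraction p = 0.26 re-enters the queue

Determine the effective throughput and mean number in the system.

Effective arrival rate: λ_eff = λ/(1-p) = 8.7/(1-0.26) = 8.7/0.74 = 11.7568
ρ = λ_eff/μ = 11.7568/14.3 = 0.82215
L = ρ/(1-ρ) = 0.82215/(1-0.82215) = 4.6227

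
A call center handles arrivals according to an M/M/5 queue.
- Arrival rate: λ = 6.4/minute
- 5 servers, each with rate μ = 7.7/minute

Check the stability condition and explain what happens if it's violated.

Stability requires ρ = λ/(cμ) < 1
ρ = 6.4/(5 × 7.7) = 6.4/38.50 = 0.1662
Since 0.1662 < 1, the system is STABLE.
The servers are busy 16.62% of the time.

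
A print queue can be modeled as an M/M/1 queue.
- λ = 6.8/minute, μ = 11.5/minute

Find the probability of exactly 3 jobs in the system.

ρ = λ/μ = 6.8/11.5 = 0.591304
P(n) = (1-ρ)ρⁿ
P(3) = (1-0.591304) × 0.591304^3
P(3) = 0.408696 × 0.206744
P(3) = 0.08450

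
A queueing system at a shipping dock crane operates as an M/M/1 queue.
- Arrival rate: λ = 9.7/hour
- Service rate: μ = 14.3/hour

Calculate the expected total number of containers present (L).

ρ = λ/μ = 9.7/14.3 = 0.6783
For M/M/1: L = λ/(μ-λ)
L = 9.7/(14.3-9.7) = 9.7/4.60
L = 2.1087 containers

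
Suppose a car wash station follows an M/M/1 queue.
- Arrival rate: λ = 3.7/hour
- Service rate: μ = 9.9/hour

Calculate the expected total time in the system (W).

First, compute utilization: ρ = λ/μ = 3.7/9.9 = 0.3737
For M/M/1: W = 1/(μ-λ)
W = 1/(9.9-3.7) = 1/6.20
W = 0.1613 hours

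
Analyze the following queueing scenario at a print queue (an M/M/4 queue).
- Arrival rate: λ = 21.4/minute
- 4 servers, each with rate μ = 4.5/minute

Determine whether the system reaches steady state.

Stability requires ρ = λ/(cμ) < 1
ρ = 21.4/(4 × 4.5) = 21.4/18.00 = 1.1889
Since 1.1889 ≥ 1, the system is UNSTABLE.
Need c > λ/μ = 21.4/4.5 = 4.76.
Minimum servers needed: c = 5.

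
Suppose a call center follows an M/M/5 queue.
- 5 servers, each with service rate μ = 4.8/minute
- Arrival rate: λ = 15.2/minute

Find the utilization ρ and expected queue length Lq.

Traffic intensity: ρ = λ/(cμ) = 15.2/(5×4.8) = 0.6333
Since ρ = 0.6333 < 1, system is stable.
Offered load a = λ/μ = cρ = 15.2/4.8 = 3.1667
P₀ = [ Σₙ₌₀^4 aⁿ/n! + a^5/(5!(1-ρ)) ]⁻¹
Σ = a^0/0! + a^1/1! + a^2/2! + a^3/3! + a^4/4! = 1.0000 + 3.1667 + 5.0139 + 5.2924 + 4.1898 = 18.6628
a^5/(5!(1-ρ)) = 318.4284/(120 × 0.366667) = 7.2370
P₀ = 1/(18.6628 + 7.2370) = 0.03861
Lq = P₀·a^5·ρ / (5!(1-ρ)²) = 0.038610 × 318.4284 × 0.63333 / (120 × 0.13444) = 0.4826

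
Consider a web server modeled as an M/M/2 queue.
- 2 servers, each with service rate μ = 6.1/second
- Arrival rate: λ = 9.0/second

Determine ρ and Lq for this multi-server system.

Traffic intensity: ρ = λ/(cμ) = 9.0/(2×6.1) = 0.7377
Since ρ = 0.7377 < 1, system is stable.
Offered load a = λ/μ = cρ = 9.0/6.1 = 1.4754
P₀ = [ Σₙ₌₀^1 aⁿ/n! + a^2/(2!(1-ρ)) ]⁻¹
Σ = a^0/0! + a^1/1! = 1.0000 + 1.4754 = 2.4754
a^2/(2!(1-ρ)) = 2.17683/(2 × 0.262295) = 4.1496
P₀ = 1/(2.4754 + 4.1496) = 0.1509
Lq = P₀·a^2·ρ / (2!(1-ρ)²) = 0.150943 × 2.17683 × 0.737705 / (2 × 0.0687987) = 1.7616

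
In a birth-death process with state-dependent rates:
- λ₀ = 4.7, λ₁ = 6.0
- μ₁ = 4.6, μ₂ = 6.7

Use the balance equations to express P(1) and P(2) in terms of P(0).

Balance equations:
State 0: λ₀P₀ = μ₁P₁ → P₁ = (λ₀/μ₁)P₀ = (4.7/4.6)P₀ = 1.0217P₀
State 1: P₂ = (λ₀λ₁)/(μ₁μ₂)P₀ = (4.7×6.0)/(4.6×6.7)P₀ = 0.9150P₀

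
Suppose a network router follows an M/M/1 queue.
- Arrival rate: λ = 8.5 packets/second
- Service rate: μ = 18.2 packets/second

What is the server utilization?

Server utilization: ρ = λ/μ
ρ = 8.5/18.2 = 0.4670
The server is busy 46.70% of the time.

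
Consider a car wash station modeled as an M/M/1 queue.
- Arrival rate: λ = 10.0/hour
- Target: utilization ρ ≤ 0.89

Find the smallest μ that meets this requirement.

ρ = λ/μ, so μ = λ/ρ
μ ≥ 10.0/0.89 = 11.2360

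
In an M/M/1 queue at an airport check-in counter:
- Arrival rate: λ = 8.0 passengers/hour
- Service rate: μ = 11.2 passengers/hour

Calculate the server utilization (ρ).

Server utilization: ρ = λ/μ
ρ = 8.0/11.2 = 0.7143
The server is busy 71.43% of the time.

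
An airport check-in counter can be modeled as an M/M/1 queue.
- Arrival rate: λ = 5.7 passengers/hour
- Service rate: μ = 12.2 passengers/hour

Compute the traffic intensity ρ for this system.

Server utilization: ρ = λ/μ
ρ = 5.7/12.2 = 0.4672
The server is busy 46.72% of the time.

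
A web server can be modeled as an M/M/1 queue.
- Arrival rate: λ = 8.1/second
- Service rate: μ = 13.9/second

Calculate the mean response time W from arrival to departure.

First, compute utilization: ρ = λ/μ = 8.1/13.9 = 0.5827
For M/M/1: W = 1/(μ-λ)
W = 1/(13.9-8.1) = 1/5.80
W = 0.1724 seconds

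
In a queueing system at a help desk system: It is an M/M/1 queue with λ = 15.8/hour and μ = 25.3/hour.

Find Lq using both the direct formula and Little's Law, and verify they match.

Method 1 (direct): Lq = λ²/(μ(μ-λ)) = 249.64/(25.3 × 9.50) = 1.0387

Method 2 (Little's Law):
W = 1/(μ-λ) = 1/9.50 = 0.105263
Wq = W - 1/μ = 0.105263 - 0.0395257 = 0.06574
Lq = λWq = 15.8 × 0.06574 = 1.0387 ✔ (matches Method 1)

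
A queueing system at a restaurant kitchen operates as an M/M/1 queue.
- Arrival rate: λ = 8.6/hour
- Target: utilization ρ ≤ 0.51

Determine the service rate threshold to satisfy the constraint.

ρ = λ/μ, so μ = λ/ρ
μ ≥ 8.6/0.51 = 16.8627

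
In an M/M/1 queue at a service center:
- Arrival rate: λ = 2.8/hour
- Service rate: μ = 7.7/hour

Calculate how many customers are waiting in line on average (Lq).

ρ = λ/μ = 2.8/7.7 = 0.3636
For M/M/1: Lq = λ²/(μ(μ-λ))
Lq = 7.84/(7.7 × 4.90)
Lq = 0.2078 customers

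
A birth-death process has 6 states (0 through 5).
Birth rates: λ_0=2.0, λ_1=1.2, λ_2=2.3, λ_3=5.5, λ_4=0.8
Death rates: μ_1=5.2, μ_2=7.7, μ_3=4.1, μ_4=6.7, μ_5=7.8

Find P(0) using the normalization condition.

Ratios P(n)/P(0) = (λ₀···λₙ₋₁)/(μ₁···μₙ):
P(1)/P(0) = (2.0)/(5.2) = 0.3846
P(2)/P(0) = (2.0×1.2)/(5.2×7.7) = 0.05994
P(3)/P(0) = (2.0×1.2×2.3)/(5.2×7.7×4.1) = 0.03362
P(4)/P(0) = (2.0×1.2×2.3×5.5)/(5.2×7.7×4.1×6.7) = 0.02760
P(5)/P(0) = (2.0×1.2×2.3×5.5×0.8)/(5.2×7.7×4.1×6.7×7.8) = 0.002831

Normalization: ∑ P(n) = 1
P(0) × (1.0000 + 0.3846 + 0.05994 + 0.03362 + 0.02760 + 0.002831) = 1
P(0) × 1.5086 = 1
P(0) = 1/1.5086 = 0.6629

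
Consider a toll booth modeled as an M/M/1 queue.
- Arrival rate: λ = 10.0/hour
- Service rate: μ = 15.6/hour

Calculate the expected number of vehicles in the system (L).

ρ = λ/μ = 10.0/15.6 = 0.6410
For M/M/1: L = λ/(μ-λ)
L = 10.0/(15.6-10.0) = 10.0/5.60
L = 1.7857 vehicles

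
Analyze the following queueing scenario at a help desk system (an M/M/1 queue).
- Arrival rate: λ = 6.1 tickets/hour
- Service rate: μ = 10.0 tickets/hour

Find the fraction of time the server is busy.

Server utilization: ρ = λ/μ
ρ = 6.1/10.0 = 0.6100
The server is busy 61.00% of the time.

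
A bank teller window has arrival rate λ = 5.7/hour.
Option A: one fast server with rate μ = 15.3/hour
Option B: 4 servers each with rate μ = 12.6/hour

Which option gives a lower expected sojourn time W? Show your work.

Option A: single server μ = 15.3 (M/M/1)
  ρ_A = 5.7/15.3 = 0.3725
  W_A = 1/(μ-λ) = 1/(15.3-5.7) = 1/9.60 = 0.1042

Option B: 4 servers μ = 12.6 (M/M/4)
  ρ_B = λ/(cμ) = 5.7/(4×12.6) = 0.1131
  Offered load a = λ/μ = cρ = 5.7/12.6 = 0.4524
  P₀ = [ Σₙ₌₀^3 aⁿ/n! + a^4/(4!(1-ρ)) ]⁻¹
  Σ = a^0/0! + a^1/1! + a^2/2! + a^3/3! = 1.0000 + 0.4524 + 0.1023 + 0.01543 = 1.5701
  a^4/(4!(1-ρ)) = 0.04188/(24 × 0.8869) = 0.001968
  P₀ = 1/(1.5701 + 0.001968) = 0.6361
  Lq = P₀·a^4·ρ / (4!(1-ρ)²) = 0.6361 × 0.04188 × 0.1131 / (24 × 0.7866) = 0.0001596
  Wq_B = Lq/λ = 0.000159594/5.7 = 0.000027999
  W_B = Wq_B + 1/μ = 0.000027999 + 0.079365 = 0.07939

Since W_B = 0.07939 < W_A = 0.1042, Option B (multiple servers) has the shorter time in system.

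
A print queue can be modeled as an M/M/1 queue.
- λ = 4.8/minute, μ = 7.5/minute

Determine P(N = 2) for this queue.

ρ = λ/μ = 4.8/7.5 = 0.6400
P(n) = (1-ρ)ρⁿ
P(2) = (1-0.6400) × 0.6400^2
P(2) = 0.3600 × 0.4096
P(2) = 0.1475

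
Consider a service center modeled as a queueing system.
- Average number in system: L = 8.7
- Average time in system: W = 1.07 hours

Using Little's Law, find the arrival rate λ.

Little's Law: L = λW, so λ = L/W
λ = 8.7/1.07 = 8.1308 customers/hour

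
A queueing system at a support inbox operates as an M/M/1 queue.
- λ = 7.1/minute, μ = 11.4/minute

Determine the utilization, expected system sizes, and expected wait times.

Step 1: ρ = λ/μ = 7.1/11.4 = 0.6228
Step 2: L = λ/(μ-λ) = 7.1/4.30 = 1.6512
Step 3: Lq = λ²/(μ(μ-λ)) = 50.41/(11.4×4.30) = 1.0284
Step 4: W = 1/(μ-λ) = 1/4.30 = 0.23256
Step 5: Wq = λ/(μ(μ-λ)) = 7.1/(11.4×4.30) = 0.1448
Step 6: P(0) = 1-ρ = 0.3772
Verify: L = λW = 7.1×0.23256 = 1.6512 ✔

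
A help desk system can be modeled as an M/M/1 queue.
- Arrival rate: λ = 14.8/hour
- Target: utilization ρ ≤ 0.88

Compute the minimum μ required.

ρ = λ/μ, so μ = λ/ρ
μ ≥ 14.8/0.88 = 16.8182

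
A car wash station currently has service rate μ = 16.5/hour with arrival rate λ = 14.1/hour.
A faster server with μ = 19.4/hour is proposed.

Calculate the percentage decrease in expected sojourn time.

System 1: ρ₁ = 14.1/16.5 = 0.8545, W₁ = 1/(16.5-14.1) = 0.4167
System 2: ρ₂ = 14.1/19.4 = 0.7268, W₂ = 1/(19.4-14.1) = 0.1887
Improvement: (W₁-W₂)/W₁ = (0.4167-0.1887)/0.4167 = 54.72%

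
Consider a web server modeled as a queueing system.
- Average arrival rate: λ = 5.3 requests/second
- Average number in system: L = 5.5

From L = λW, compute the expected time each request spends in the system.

Little's Law: L = λW, so W = L/λ
W = 5.5/5.3 = 1.0377 seconds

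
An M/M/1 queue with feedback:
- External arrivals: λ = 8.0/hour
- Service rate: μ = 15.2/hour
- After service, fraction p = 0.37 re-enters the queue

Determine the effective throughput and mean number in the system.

Effective arrival rate: λ_eff = λ/(1-p) = 8.0/(1-0.37) = 8.0/0.63 = 12.6984
ρ = λ_eff/μ = 12.6984/15.2 = 0.83542
L = ρ/(1-ρ) = 0.83542/(1-0.83542) = 5.0761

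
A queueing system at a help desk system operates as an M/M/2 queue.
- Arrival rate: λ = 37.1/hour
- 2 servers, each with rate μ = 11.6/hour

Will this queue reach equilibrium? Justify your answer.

Stability requires ρ = λ/(cμ) < 1
ρ = 37.1/(2 × 11.6) = 37.1/23.20 = 1.5991
Since 1.5991 ≥ 1, the system is UNSTABLE.
Need c > λ/μ = 37.1/11.6 = 3.20.
Minimum servers needed: c = 4.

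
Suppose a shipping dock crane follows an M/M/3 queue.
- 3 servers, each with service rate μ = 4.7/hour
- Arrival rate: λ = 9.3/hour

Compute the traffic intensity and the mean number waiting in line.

Traffic intensity: ρ = λ/(cμ) = 9.3/(3×4.7) = 0.6596
Since ρ = 0.6596 < 1, system is stable.
Offered load a = λ/μ = cρ = 9.3/4.7 = 1.9787
P₀ = [ Σₙ₌₀^2 aⁿ/n! + a^3/(3!(1-ρ)) ]⁻¹
Σ = a^0/0! + a^1/1! + a^2/2! = 1.0000 + 1.9787 + 1.9577 = 4.9364
a^3/(3!(1-ρ)) = 7.74739/(6 × 0.340426) = 3.7930
P₀ = 1/(4.9364 + 3.7930) = 0.1146
Lq = P₀·a^3·ρ / (3!(1-ρ)²) = 0.11456 × 7.7474 × 0.65957 / (6 × 0.11589) = 0.8419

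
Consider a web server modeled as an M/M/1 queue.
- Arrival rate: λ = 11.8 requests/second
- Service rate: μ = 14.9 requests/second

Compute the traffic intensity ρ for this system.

Server utilization: ρ = λ/μ
ρ = 11.8/14.9 = 0.7919
The server is busy 79.19% of the time.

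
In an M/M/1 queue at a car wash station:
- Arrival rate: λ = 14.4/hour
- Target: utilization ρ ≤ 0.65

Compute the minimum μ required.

ρ = λ/μ, so μ = λ/ρ
μ ≥ 14.4/0.65 = 22.1538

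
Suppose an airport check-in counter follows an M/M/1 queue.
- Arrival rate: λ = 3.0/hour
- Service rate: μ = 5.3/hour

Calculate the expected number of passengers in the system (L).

ρ = λ/μ = 3.0/5.3 = 0.5660
For M/M/1: L = λ/(μ-λ)
L = 3.0/(5.3-3.0) = 3.0/2.30
L = 1.3043 passengers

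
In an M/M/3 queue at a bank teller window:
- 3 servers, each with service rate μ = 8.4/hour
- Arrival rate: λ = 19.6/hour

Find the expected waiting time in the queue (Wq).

Traffic intensity: ρ = λ/(cμ) = 19.6/(3×8.4) = 0.7778
Since ρ = 0.7778 < 1, system is stable.
Offered load a = λ/μ = cρ = 19.6/8.4 = 2.3333
P₀ = [ Σₙ₌₀^2 aⁿ/n! + a^3/(3!(1-ρ)) ]⁻¹
Σ = a^0/0! + a^1/1! + a^2/2! = 1.00000 + 2.33333 + 2.72222 = 6.0556
a^3/(3!(1-ρ)) = 12.7037/(6 × 0.222222) = 9.5278
P₀ = 1/(6.0556 + 9.5278) = 0.06417
Lq = P₀·a^3·ρ / (3!(1-ρ)²) = 0.064171 × 12.7037 × 0.77778 / (6 × 0.049383) = 2.1399
Wq = Lq/λ = 2.1399/19.6 = 0.1092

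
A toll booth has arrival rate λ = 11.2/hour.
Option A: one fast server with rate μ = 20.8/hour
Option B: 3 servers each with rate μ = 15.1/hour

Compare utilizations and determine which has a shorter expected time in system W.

Option A: single server μ = 20.8 (M/M/1)
  ρ_A = 11.2/20.8 = 0.5385
  W_A = 1/(μ-λ) = 1/(20.8-11.2) = 1/9.60 = 0.1042

Option B: 3 servers μ = 15.1 (M/M/3)
  ρ_B = λ/(cμ) = 11.2/(3×15.1) = 0.2472
  Offered load a = λ/μ = cρ = 11.2/15.1 = 0.7417
  P₀ = [ Σₙ₌₀^2 aⁿ/n! + a^3/(3!(1-ρ)) ]⁻¹
  Σ = a^0/0! + a^1/1! + a^2/2! = 1.0000 + 0.7417 + 0.2751 = 2.0168
  a^3/(3!(1-ρ)) = 0.4081/(6 × 0.7528) = 0.09035
  P₀ = 1/(2.0168 + 0.09035) = 0.4746
  Lq = P₀·a^3·ρ / (3!(1-ρ)²) = 0.4746 × 0.4081 × 0.2472 / (6 × 0.5666) = 0.01408
  Wq_B = Lq/λ = 0.014083/11.2 = 0.0012574
  W_B = Wq_B + 1/μ = 0.0012574 + 0.066225 = 0.06748

Since W_B = 0.06748 < W_A = 0.1042, Option B (multiple servers) has the shorter time in system.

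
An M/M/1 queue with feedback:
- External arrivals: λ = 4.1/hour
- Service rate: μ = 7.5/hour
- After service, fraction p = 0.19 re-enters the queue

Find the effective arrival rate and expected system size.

Effective arrival rate: λ_eff = λ/(1-p) = 4.1/(1-0.19) = 4.1/0.81 = 5.06173
ρ = λ_eff/μ = 5.06173/7.5 = 0.674897
L = ρ/(1-ρ) = 0.674897/(1-0.674897) = 2.0759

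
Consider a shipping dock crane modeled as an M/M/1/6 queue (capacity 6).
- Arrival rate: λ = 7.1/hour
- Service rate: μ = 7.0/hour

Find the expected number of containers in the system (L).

ρ = λ/μ = 7.1/7.0 = 1.014286
P₀ = (1-ρ)/(1-ρ^(K+1)) = (1-1.014286)/(1-1.014286^7) = -0.01429/-0.1044 = 0.1369
P_K = P₀×ρ^K = 0.13685 × 1.014286^6 = 0.13685 × 1.0888 = 0.1490
L = ρ[1 - (K+1)ρ^K + Kρ^(K+1)] / [(1-ρ)(1-ρ^(K+1))]
L = 1.014286 × (1 - 7×1.0888363 + 6×1.1043914) / ((1 - 1.014286) × (1 - 1.1043914)) = 3.0567 containers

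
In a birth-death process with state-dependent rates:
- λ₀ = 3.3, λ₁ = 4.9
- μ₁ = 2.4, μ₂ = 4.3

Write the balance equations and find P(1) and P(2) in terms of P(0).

Balance equations:
State 0: λ₀P₀ = μ₁P₁ → P₁ = (λ₀/μ₁)P₀ = (3.3/2.4)P₀ = 1.3750P₀
State 1: P₂ = (λ₀λ₁)/(μ₁μ₂)P₀ = (3.3×4.9)/(2.4×4.3)P₀ = 1.5669P₀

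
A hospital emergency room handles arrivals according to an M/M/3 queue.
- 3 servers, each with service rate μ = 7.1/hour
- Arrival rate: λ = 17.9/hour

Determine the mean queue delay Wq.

Traffic intensity: ρ = λ/(cμ) = 17.9/(3×7.1) = 0.8404
Since ρ = 0.8404 < 1, system is stable.
Offered load a = λ/μ = cρ = 17.9/7.1 = 2.5211
P₀ = [ Σₙ₌₀^2 aⁿ/n! + a^3/(3!(1-ρ)) ]⁻¹
Σ = a^0/0! + a^1/1! + a^2/2! = 1.00000 + 2.52113 + 3.17804 = 6.6992
a^3/(3!(1-ρ)) = 16.02448/(6 × 0.1596244) = 16.7314
P₀ = 1/(6.6992 + 16.7314) = 0.04268
Lq = P₀·a^3·ρ / (3!(1-ρ)²) = 0.042679 × 16.0245 × 0.84038 / (6 × 0.025480) = 3.7594
Wq = Lq/λ = 3.7594/17.9 = 0.2100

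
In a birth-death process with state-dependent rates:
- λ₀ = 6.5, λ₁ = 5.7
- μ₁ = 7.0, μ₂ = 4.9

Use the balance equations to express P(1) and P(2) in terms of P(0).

Balance equations:
State 0: λ₀P₀ = μ₁P₁ → P₁ = (λ₀/μ₁)P₀ = (6.5/7.0)P₀ = 0.9286P₀
State 1: P₂ = (λ₀λ₁)/(μ₁μ₂)P₀ = (6.5×5.7)/(7.0×4.9)P₀ = 1.0802P₀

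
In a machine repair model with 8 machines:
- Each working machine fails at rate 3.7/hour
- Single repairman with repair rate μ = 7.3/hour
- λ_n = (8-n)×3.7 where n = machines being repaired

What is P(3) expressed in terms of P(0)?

P(3)/P(0) = ∏_{i=0}^{3-1} λ_i/μ_{i+1}
= (8-0)×3.7/7.3 × (8-1)×3.7/7.3 × (8-2)×3.7/7.3
= 43.7498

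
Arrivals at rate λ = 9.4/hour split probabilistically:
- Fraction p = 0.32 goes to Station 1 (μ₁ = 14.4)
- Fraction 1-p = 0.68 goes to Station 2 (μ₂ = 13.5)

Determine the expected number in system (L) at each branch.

Effective rates: λ₁ = 9.4×0.32 = 3.008, λ₂ = 9.4×0.68 = 6.392
Station 1: ρ₁ = 3.008/14.4 = 0.20889, L₁ = ρ₁/(1-ρ₁) = 0.20889/(1-0.20889) = 0.2640
Station 2: ρ₂ = 6.392/13.5 = 0.4735, L₂ = ρ₂/(1-ρ₂) = 0.4735/(1-0.4735) = 0.8993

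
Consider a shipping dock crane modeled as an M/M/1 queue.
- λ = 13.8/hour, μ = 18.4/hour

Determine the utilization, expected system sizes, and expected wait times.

Step 1: ρ = λ/μ = 13.8/18.4 = 0.7500
Step 2: L = λ/(μ-λ) = 13.8/4.60 = 3.0000
Step 3: Lq = λ²/(μ(μ-λ)) = 190.44/(18.4×4.60) = 2.2500
Step 4: W = 1/(μ-λ) = 1/4.60 = 0.21739
Step 5: Wq = λ/(μ(μ-λ)) = 13.8/(18.4×4.60) = 0.1630
Step 6: P(0) = 1-ρ = 0.2500
Verify: L = λW = 13.8×0.21739 = 3.0000 ✔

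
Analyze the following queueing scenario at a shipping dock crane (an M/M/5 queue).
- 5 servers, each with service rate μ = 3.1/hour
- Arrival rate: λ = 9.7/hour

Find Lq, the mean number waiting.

Traffic intensity: ρ = λ/(cμ) = 9.7/(5×3.1) = 0.6258
Since ρ = 0.6258 < 1, system is stable.
Offered load a = λ/μ = cρ = 9.7/3.1 = 3.1290
P₀ = [ Σₙ₌₀^4 aⁿ/n! + a^5/(5!(1-ρ)) ]⁻¹
Σ = a^0/0! + a^1/1! + a^2/2! + a^3/3! + a^4/4! = 1.0000 + 3.1290 + 4.8954 + 5.1060 + 3.9942 = 18.1246
a^5/(5!(1-ρ)) = 299.9509/(120 × 0.374194) = 6.6799
P₀ = 1/(18.1246 + 6.6799) = 0.04032
Lq = P₀·a^5·ρ / (5!(1-ρ)²) = 0.040315 × 299.9509 × 0.62581 / (120 × 0.14002) = 0.4504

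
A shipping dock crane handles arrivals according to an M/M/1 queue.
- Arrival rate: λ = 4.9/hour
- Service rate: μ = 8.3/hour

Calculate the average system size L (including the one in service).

ρ = λ/μ = 4.9/8.3 = 0.5904
For M/M/1: L = λ/(μ-λ)
L = 4.9/(8.3-4.9) = 4.9/3.40
L = 1.4412 containers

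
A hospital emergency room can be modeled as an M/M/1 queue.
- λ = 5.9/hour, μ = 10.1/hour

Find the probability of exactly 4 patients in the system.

ρ = λ/μ = 5.9/10.1 = 0.58416
P(n) = (1-ρ)ρⁿ
P(4) = (1-0.58416) × 0.58416^4
P(4) = 0.41584 × 0.11645
P(4) = 0.04842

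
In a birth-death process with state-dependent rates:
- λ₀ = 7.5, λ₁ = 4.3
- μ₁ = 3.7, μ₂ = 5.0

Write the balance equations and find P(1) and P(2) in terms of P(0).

Balance equations:
State 0: λ₀P₀ = μ₁P₁ → P₁ = (λ₀/μ₁)P₀ = (7.5/3.7)P₀ = 2.0270P₀
State 1: P₂ = (λ₀λ₁)/(μ₁μ₂)P₀ = (7.5×4.3)/(3.7×5.0)P₀ = 1.7432P₀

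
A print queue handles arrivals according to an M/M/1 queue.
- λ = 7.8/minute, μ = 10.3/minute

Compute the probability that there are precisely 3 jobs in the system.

ρ = λ/μ = 7.8/10.3 = 0.7573
P(n) = (1-ρ)ρⁿ
P(3) = (1-0.7573) × 0.7573^3
P(3) = 0.2427 × 0.4343
P(3) = 0.1054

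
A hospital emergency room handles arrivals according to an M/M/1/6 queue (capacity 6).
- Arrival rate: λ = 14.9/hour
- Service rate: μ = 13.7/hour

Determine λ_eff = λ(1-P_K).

ρ = λ/μ = 14.9/13.7 = 1.0876
P₀ = (1-ρ)/(1-ρ^(K+1)) = (1-1.0876)/(1-1.0876^7) = -0.08760/-0.8000 = 0.1095
P_K = P₀×ρ^K = 0.1095 × 1.0876^6 = 0.1095 × 1.6551 = 0.1812
λ_eff = λ(1-P_K) = 14.9 × (1 - 0.181215) = 14.9 × 0.818785 = 12.1999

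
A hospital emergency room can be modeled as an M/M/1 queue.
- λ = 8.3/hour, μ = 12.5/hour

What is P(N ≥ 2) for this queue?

ρ = λ/μ = 8.3/12.5 = 0.6640
P(N ≥ n) = ρⁿ
P(N ≥ 2) = 0.6640^2
P(N ≥ 2) = 0.4409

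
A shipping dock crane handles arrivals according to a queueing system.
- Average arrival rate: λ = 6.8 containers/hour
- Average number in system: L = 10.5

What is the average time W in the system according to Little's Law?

Little's Law: L = λW, so W = L/λ
W = 10.5/6.8 = 1.5441 hours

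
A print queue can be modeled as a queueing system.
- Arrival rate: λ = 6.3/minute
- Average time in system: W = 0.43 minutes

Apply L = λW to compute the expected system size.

Little's Law: L = λW
L = 6.3 × 0.43 = 2.7090 jobs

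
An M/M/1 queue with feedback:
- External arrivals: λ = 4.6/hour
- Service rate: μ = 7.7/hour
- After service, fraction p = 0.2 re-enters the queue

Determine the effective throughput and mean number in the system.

Effective arrival rate: λ_eff = λ/(1-p) = 4.6/(1-0.2) = 4.6/0.80 = 5.7500
ρ = λ_eff/μ = 5.7500/7.7 = 0.74675
L = ρ/(1-ρ) = 0.74675/(1-0.74675) = 2.9487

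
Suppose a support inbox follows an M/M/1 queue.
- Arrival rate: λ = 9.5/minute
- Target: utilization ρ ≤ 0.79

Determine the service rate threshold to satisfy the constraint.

ρ = λ/μ, so μ = λ/ρ
μ ≥ 9.5/0.79 = 12.0253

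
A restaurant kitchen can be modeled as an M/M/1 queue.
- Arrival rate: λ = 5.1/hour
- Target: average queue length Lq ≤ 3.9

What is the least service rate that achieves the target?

For M/M/1: Lq = λ²/(μ(μ-λ))
Need Lq ≤ 3.9, i.e. μ(μ-λ) ≥ λ²/3.9
μ² - 5.1μ - 26.01/3.9 ≥ 0  →  μ² - 5.1μ - 6.66923 ≥ 0
Quadratic formula (positive root): μ = [λ + √(λ² + 4×6.66923)]/2
Discriminant: 26.01 + 4×6.66923 = 52.6869, √52.6869 = 7.2586
μ ≥ (5.1 + 7.2586)/2 = 6.1793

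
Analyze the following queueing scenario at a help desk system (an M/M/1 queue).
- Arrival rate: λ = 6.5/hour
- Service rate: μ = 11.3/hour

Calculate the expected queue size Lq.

ρ = λ/μ = 6.5/11.3 = 0.5752
For M/M/1: Lq = λ²/(μ(μ-λ))
Lq = 42.25/(11.3 × 4.80)
Lq = 0.7789 tickets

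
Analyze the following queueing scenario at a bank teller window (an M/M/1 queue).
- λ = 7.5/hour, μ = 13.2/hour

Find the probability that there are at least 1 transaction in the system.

ρ = λ/μ = 7.5/13.2 = 0.5682
P(N ≥ n) = ρⁿ
P(N ≥ 1) = 0.5682^1
P(N ≥ 1) = 0.5682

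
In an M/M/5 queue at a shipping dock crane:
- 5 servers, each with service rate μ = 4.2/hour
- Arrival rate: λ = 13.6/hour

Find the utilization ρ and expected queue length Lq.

Traffic intensity: ρ = λ/(cμ) = 13.6/(5×4.2) = 0.6476
Since ρ = 0.6476 < 1, system is stable.
Offered load a = λ/μ = cρ = 13.6/4.2 = 3.2381
P₀ = [ Σₙ₌₀^4 aⁿ/n! + a^5/(5!(1-ρ)) ]⁻¹
Σ = a^0/0! + a^1/1! + a^2/2! + a^3/3! + a^4/4! = 1.0000 + 3.2381 + 5.2426 + 5.6587 + 4.5809 = 19.7203
a^5/(5!(1-ρ)) = 355.9984/(120 × 0.35238) = 8.4189
P₀ = 1/(19.7203 + 8.4189) = 0.03554
Lq = P₀·a^5·ρ / (5!(1-ρ)²) = 0.035538 × 355.9984 × 0.64762 / (120 × 0.12417) = 0.5499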